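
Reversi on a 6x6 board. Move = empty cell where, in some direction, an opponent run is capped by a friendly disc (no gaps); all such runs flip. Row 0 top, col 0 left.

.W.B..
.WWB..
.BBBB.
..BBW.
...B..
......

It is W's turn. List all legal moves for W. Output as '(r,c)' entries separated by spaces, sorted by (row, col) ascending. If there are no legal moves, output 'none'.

(0,2): no bracket -> illegal
(0,4): no bracket -> illegal
(1,0): no bracket -> illegal
(1,4): flips 2 -> legal
(1,5): no bracket -> illegal
(2,0): no bracket -> illegal
(2,5): no bracket -> illegal
(3,0): flips 1 -> legal
(3,1): flips 3 -> legal
(3,5): no bracket -> illegal
(4,1): no bracket -> illegal
(4,2): flips 2 -> legal
(4,4): flips 2 -> legal
(5,2): flips 1 -> legal
(5,3): no bracket -> illegal
(5,4): no bracket -> illegal

Answer: (1,4) (3,0) (3,1) (4,2) (4,4) (5,2)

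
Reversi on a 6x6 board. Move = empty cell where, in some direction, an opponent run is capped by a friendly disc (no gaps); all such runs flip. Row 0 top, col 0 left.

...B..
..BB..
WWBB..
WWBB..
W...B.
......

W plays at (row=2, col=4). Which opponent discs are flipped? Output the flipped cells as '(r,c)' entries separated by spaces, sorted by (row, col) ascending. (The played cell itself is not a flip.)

Answer: (2,2) (2,3)

Derivation:
Dir NW: opp run (1,3), next='.' -> no flip
Dir N: first cell '.' (not opp) -> no flip
Dir NE: first cell '.' (not opp) -> no flip
Dir W: opp run (2,3) (2,2) capped by W -> flip
Dir E: first cell '.' (not opp) -> no flip
Dir SW: opp run (3,3), next='.' -> no flip
Dir S: first cell '.' (not opp) -> no flip
Dir SE: first cell '.' (not opp) -> no flip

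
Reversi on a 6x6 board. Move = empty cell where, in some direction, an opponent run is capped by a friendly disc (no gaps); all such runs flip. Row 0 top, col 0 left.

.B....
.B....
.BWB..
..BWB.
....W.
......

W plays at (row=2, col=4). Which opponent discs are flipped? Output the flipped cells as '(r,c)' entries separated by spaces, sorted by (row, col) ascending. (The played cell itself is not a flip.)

Answer: (2,3) (3,4)

Derivation:
Dir NW: first cell '.' (not opp) -> no flip
Dir N: first cell '.' (not opp) -> no flip
Dir NE: first cell '.' (not opp) -> no flip
Dir W: opp run (2,3) capped by W -> flip
Dir E: first cell '.' (not opp) -> no flip
Dir SW: first cell 'W' (not opp) -> no flip
Dir S: opp run (3,4) capped by W -> flip
Dir SE: first cell '.' (not opp) -> no flip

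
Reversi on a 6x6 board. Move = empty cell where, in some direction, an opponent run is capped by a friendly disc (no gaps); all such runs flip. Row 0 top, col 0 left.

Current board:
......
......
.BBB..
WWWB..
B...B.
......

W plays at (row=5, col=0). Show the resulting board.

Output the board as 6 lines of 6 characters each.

Answer: ......
......
.BBB..
WWWB..
W...B.
W.....

Derivation:
Place W at (5,0); scan 8 dirs for brackets.
Dir NW: edge -> no flip
Dir N: opp run (4,0) capped by W -> flip
Dir NE: first cell '.' (not opp) -> no flip
Dir W: edge -> no flip
Dir E: first cell '.' (not opp) -> no flip
Dir SW: edge -> no flip
Dir S: edge -> no flip
Dir SE: edge -> no flip
All flips: (4,0)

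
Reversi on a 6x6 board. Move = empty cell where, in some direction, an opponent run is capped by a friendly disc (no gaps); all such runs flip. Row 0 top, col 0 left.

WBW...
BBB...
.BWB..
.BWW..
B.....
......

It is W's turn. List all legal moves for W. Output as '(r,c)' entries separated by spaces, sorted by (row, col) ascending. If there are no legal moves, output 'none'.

(0,3): no bracket -> illegal
(1,3): flips 1 -> legal
(1,4): flips 1 -> legal
(2,0): flips 3 -> legal
(2,4): flips 1 -> legal
(3,0): flips 1 -> legal
(3,4): no bracket -> illegal
(4,1): no bracket -> illegal
(4,2): no bracket -> illegal
(5,0): no bracket -> illegal
(5,1): no bracket -> illegal

Answer: (1,3) (1,4) (2,0) (2,4) (3,0)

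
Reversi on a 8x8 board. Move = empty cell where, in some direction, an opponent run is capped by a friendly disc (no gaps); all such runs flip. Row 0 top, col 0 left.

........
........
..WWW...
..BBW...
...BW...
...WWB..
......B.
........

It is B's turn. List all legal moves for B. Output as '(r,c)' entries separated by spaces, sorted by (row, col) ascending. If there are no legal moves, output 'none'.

Answer: (1,1) (1,2) (1,3) (1,4) (1,5) (2,5) (3,5) (4,5) (5,2) (6,3) (6,5)

Derivation:
(1,1): flips 1 -> legal
(1,2): flips 1 -> legal
(1,3): flips 1 -> legal
(1,4): flips 1 -> legal
(1,5): flips 1 -> legal
(2,1): no bracket -> illegal
(2,5): flips 1 -> legal
(3,1): no bracket -> illegal
(3,5): flips 1 -> legal
(4,2): no bracket -> illegal
(4,5): flips 1 -> legal
(5,2): flips 2 -> legal
(6,2): no bracket -> illegal
(6,3): flips 1 -> legal
(6,4): no bracket -> illegal
(6,5): flips 1 -> legal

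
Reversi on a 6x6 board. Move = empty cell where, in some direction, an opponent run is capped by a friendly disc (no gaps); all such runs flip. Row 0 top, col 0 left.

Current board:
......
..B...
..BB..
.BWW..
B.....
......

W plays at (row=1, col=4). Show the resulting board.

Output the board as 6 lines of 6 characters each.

Place W at (1,4); scan 8 dirs for brackets.
Dir NW: first cell '.' (not opp) -> no flip
Dir N: first cell '.' (not opp) -> no flip
Dir NE: first cell '.' (not opp) -> no flip
Dir W: first cell '.' (not opp) -> no flip
Dir E: first cell '.' (not opp) -> no flip
Dir SW: opp run (2,3) capped by W -> flip
Dir S: first cell '.' (not opp) -> no flip
Dir SE: first cell '.' (not opp) -> no flip
All flips: (2,3)

Answer: ......
..B.W.
..BW..
.BWW..
B.....
......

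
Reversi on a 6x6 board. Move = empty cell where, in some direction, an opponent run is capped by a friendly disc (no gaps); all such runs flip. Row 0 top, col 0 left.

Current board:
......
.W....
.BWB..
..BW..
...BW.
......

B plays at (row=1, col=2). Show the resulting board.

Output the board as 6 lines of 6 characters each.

Answer: ......
.WB...
.BBB..
..BW..
...BW.
......

Derivation:
Place B at (1,2); scan 8 dirs for brackets.
Dir NW: first cell '.' (not opp) -> no flip
Dir N: first cell '.' (not opp) -> no flip
Dir NE: first cell '.' (not opp) -> no flip
Dir W: opp run (1,1), next='.' -> no flip
Dir E: first cell '.' (not opp) -> no flip
Dir SW: first cell 'B' (not opp) -> no flip
Dir S: opp run (2,2) capped by B -> flip
Dir SE: first cell 'B' (not opp) -> no flip
All flips: (2,2)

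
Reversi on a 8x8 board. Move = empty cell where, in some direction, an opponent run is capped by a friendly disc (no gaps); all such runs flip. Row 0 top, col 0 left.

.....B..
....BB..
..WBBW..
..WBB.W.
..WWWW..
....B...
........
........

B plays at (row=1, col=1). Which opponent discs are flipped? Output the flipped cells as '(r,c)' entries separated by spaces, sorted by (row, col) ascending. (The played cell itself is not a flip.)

Answer: (2,2)

Derivation:
Dir NW: first cell '.' (not opp) -> no flip
Dir N: first cell '.' (not opp) -> no flip
Dir NE: first cell '.' (not opp) -> no flip
Dir W: first cell '.' (not opp) -> no flip
Dir E: first cell '.' (not opp) -> no flip
Dir SW: first cell '.' (not opp) -> no flip
Dir S: first cell '.' (not opp) -> no flip
Dir SE: opp run (2,2) capped by B -> flip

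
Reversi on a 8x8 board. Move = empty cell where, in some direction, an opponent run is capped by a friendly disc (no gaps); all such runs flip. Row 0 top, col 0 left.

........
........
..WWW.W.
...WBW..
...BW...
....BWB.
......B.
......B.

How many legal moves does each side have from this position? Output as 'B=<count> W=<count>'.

Answer: B=7 W=6

Derivation:
-- B to move --
(1,1): flips 4 -> legal
(1,2): flips 1 -> legal
(1,3): flips 2 -> legal
(1,4): flips 1 -> legal
(1,5): no bracket -> illegal
(1,6): no bracket -> illegal
(1,7): no bracket -> illegal
(2,1): no bracket -> illegal
(2,5): no bracket -> illegal
(2,7): no bracket -> illegal
(3,1): no bracket -> illegal
(3,2): flips 1 -> legal
(3,6): flips 1 -> legal
(3,7): no bracket -> illegal
(4,2): no bracket -> illegal
(4,5): flips 1 -> legal
(4,6): no bracket -> illegal
(5,3): no bracket -> illegal
(6,4): no bracket -> illegal
(6,5): no bracket -> illegal
B mobility = 7
-- W to move --
(2,5): no bracket -> illegal
(3,2): no bracket -> illegal
(4,2): flips 1 -> legal
(4,5): flips 1 -> legal
(4,6): no bracket -> illegal
(4,7): no bracket -> illegal
(5,2): no bracket -> illegal
(5,3): flips 2 -> legal
(5,7): flips 1 -> legal
(6,3): no bracket -> illegal
(6,4): flips 1 -> legal
(6,5): no bracket -> illegal
(6,7): no bracket -> illegal
(7,5): no bracket -> illegal
(7,7): flips 1 -> legal
W mobility = 6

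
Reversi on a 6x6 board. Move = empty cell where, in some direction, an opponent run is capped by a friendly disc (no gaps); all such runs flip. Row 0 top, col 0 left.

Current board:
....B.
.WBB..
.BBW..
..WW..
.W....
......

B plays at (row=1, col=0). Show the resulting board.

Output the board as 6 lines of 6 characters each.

Answer: ....B.
BBBB..
.BBW..
..WW..
.W....
......

Derivation:
Place B at (1,0); scan 8 dirs for brackets.
Dir NW: edge -> no flip
Dir N: first cell '.' (not opp) -> no flip
Dir NE: first cell '.' (not opp) -> no flip
Dir W: edge -> no flip
Dir E: opp run (1,1) capped by B -> flip
Dir SW: edge -> no flip
Dir S: first cell '.' (not opp) -> no flip
Dir SE: first cell 'B' (not opp) -> no flip
All flips: (1,1)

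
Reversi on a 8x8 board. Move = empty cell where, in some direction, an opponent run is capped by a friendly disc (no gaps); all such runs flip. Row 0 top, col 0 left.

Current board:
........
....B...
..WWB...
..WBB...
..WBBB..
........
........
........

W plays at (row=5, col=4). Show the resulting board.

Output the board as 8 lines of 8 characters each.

Answer: ........
....B...
..WWB...
..WBB...
..WWBB..
....W...
........
........

Derivation:
Place W at (5,4); scan 8 dirs for brackets.
Dir NW: opp run (4,3) capped by W -> flip
Dir N: opp run (4,4) (3,4) (2,4) (1,4), next='.' -> no flip
Dir NE: opp run (4,5), next='.' -> no flip
Dir W: first cell '.' (not opp) -> no flip
Dir E: first cell '.' (not opp) -> no flip
Dir SW: first cell '.' (not opp) -> no flip
Dir S: first cell '.' (not opp) -> no flip
Dir SE: first cell '.' (not opp) -> no flip
All flips: (4,3)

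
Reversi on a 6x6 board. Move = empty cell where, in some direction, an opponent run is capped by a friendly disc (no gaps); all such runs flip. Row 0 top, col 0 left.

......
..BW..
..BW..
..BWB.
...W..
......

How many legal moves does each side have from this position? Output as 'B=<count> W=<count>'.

Answer: B=6 W=8

Derivation:
-- B to move --
(0,2): no bracket -> illegal
(0,3): no bracket -> illegal
(0,4): flips 1 -> legal
(1,4): flips 2 -> legal
(2,4): flips 1 -> legal
(4,2): no bracket -> illegal
(4,4): flips 1 -> legal
(5,2): flips 1 -> legal
(5,3): no bracket -> illegal
(5,4): flips 1 -> legal
B mobility = 6
-- W to move --
(0,1): flips 1 -> legal
(0,2): no bracket -> illegal
(0,3): no bracket -> illegal
(1,1): flips 2 -> legal
(2,1): flips 2 -> legal
(2,4): no bracket -> illegal
(2,5): flips 1 -> legal
(3,1): flips 2 -> legal
(3,5): flips 1 -> legal
(4,1): flips 1 -> legal
(4,2): no bracket -> illegal
(4,4): no bracket -> illegal
(4,5): flips 1 -> legal
W mobility = 8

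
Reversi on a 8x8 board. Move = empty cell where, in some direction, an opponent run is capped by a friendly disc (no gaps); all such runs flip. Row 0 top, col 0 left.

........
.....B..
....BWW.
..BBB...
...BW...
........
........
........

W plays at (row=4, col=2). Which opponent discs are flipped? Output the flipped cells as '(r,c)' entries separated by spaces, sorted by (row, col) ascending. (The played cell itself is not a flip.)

Answer: (4,3)

Derivation:
Dir NW: first cell '.' (not opp) -> no flip
Dir N: opp run (3,2), next='.' -> no flip
Dir NE: opp run (3,3) (2,4) (1,5), next='.' -> no flip
Dir W: first cell '.' (not opp) -> no flip
Dir E: opp run (4,3) capped by W -> flip
Dir SW: first cell '.' (not opp) -> no flip
Dir S: first cell '.' (not opp) -> no flip
Dir SE: first cell '.' (not opp) -> no flip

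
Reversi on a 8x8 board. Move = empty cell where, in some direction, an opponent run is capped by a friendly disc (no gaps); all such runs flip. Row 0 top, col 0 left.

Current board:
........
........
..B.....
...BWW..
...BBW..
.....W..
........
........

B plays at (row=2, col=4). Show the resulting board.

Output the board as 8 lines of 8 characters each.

Answer: ........
........
..B.B...
...BBW..
...BBW..
.....W..
........
........

Derivation:
Place B at (2,4); scan 8 dirs for brackets.
Dir NW: first cell '.' (not opp) -> no flip
Dir N: first cell '.' (not opp) -> no flip
Dir NE: first cell '.' (not opp) -> no flip
Dir W: first cell '.' (not opp) -> no flip
Dir E: first cell '.' (not opp) -> no flip
Dir SW: first cell 'B' (not opp) -> no flip
Dir S: opp run (3,4) capped by B -> flip
Dir SE: opp run (3,5), next='.' -> no flip
All flips: (3,4)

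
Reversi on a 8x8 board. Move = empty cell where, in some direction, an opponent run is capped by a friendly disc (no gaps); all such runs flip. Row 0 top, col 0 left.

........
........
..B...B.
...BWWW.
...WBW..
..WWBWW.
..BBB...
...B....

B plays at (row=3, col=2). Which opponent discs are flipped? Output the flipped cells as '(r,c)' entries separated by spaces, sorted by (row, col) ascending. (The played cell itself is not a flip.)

Answer: (4,3)

Derivation:
Dir NW: first cell '.' (not opp) -> no flip
Dir N: first cell 'B' (not opp) -> no flip
Dir NE: first cell '.' (not opp) -> no flip
Dir W: first cell '.' (not opp) -> no flip
Dir E: first cell 'B' (not opp) -> no flip
Dir SW: first cell '.' (not opp) -> no flip
Dir S: first cell '.' (not opp) -> no flip
Dir SE: opp run (4,3) capped by B -> flip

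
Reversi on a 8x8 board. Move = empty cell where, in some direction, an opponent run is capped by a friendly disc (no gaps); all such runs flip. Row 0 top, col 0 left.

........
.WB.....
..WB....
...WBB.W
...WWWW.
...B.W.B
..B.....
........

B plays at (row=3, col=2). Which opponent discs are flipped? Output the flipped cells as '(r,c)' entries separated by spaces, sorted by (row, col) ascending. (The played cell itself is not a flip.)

Answer: (2,2) (3,3)

Derivation:
Dir NW: first cell '.' (not opp) -> no flip
Dir N: opp run (2,2) capped by B -> flip
Dir NE: first cell 'B' (not opp) -> no flip
Dir W: first cell '.' (not opp) -> no flip
Dir E: opp run (3,3) capped by B -> flip
Dir SW: first cell '.' (not opp) -> no flip
Dir S: first cell '.' (not opp) -> no flip
Dir SE: opp run (4,3), next='.' -> no flip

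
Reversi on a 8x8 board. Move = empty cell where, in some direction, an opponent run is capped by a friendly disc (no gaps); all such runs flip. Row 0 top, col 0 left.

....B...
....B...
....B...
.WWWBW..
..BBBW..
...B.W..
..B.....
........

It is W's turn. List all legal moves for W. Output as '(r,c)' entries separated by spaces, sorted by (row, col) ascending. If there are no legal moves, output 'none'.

Answer: (1,3) (1,5) (2,3) (4,1) (5,1) (5,2) (5,4) (6,3) (6,4) (7,1)

Derivation:
(0,3): no bracket -> illegal
(0,5): no bracket -> illegal
(1,3): flips 1 -> legal
(1,5): flips 1 -> legal
(2,3): flips 1 -> legal
(2,5): no bracket -> illegal
(4,1): flips 3 -> legal
(5,1): flips 1 -> legal
(5,2): flips 1 -> legal
(5,4): flips 1 -> legal
(6,1): no bracket -> illegal
(6,3): flips 2 -> legal
(6,4): flips 2 -> legal
(7,1): flips 3 -> legal
(7,2): no bracket -> illegal
(7,3): no bracket -> illegal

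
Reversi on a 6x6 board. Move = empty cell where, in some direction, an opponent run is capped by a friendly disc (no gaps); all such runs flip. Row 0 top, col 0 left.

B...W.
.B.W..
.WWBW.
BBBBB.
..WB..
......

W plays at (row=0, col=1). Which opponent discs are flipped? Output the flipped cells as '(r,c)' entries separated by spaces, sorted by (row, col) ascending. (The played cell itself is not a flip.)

Answer: (1,1)

Derivation:
Dir NW: edge -> no flip
Dir N: edge -> no flip
Dir NE: edge -> no flip
Dir W: opp run (0,0), next=edge -> no flip
Dir E: first cell '.' (not opp) -> no flip
Dir SW: first cell '.' (not opp) -> no flip
Dir S: opp run (1,1) capped by W -> flip
Dir SE: first cell '.' (not opp) -> no flip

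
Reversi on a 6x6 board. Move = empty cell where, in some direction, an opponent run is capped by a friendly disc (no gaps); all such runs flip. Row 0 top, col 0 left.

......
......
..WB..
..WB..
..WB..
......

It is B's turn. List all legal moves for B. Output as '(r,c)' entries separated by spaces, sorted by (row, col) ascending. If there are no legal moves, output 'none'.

(1,1): flips 1 -> legal
(1,2): no bracket -> illegal
(1,3): no bracket -> illegal
(2,1): flips 2 -> legal
(3,1): flips 1 -> legal
(4,1): flips 2 -> legal
(5,1): flips 1 -> legal
(5,2): no bracket -> illegal
(5,3): no bracket -> illegal

Answer: (1,1) (2,1) (3,1) (4,1) (5,1)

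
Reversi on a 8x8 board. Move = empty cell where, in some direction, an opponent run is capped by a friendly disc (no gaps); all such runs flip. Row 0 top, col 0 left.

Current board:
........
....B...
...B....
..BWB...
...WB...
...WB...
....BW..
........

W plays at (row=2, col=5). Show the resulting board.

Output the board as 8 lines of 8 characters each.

Answer: ........
....B...
...B.W..
..BWW...
...WB...
...WB...
....BW..
........

Derivation:
Place W at (2,5); scan 8 dirs for brackets.
Dir NW: opp run (1,4), next='.' -> no flip
Dir N: first cell '.' (not opp) -> no flip
Dir NE: first cell '.' (not opp) -> no flip
Dir W: first cell '.' (not opp) -> no flip
Dir E: first cell '.' (not opp) -> no flip
Dir SW: opp run (3,4) capped by W -> flip
Dir S: first cell '.' (not opp) -> no flip
Dir SE: first cell '.' (not opp) -> no flip
All flips: (3,4)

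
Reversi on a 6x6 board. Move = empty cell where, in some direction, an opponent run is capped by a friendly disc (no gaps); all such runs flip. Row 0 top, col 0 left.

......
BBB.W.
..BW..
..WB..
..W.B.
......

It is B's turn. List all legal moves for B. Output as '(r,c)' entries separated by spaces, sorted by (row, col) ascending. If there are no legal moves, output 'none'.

Answer: (1,3) (2,4) (3,1) (3,4) (5,1) (5,2)

Derivation:
(0,3): no bracket -> illegal
(0,4): no bracket -> illegal
(0,5): no bracket -> illegal
(1,3): flips 1 -> legal
(1,5): no bracket -> illegal
(2,1): no bracket -> illegal
(2,4): flips 1 -> legal
(2,5): no bracket -> illegal
(3,1): flips 1 -> legal
(3,4): flips 1 -> legal
(4,1): no bracket -> illegal
(4,3): no bracket -> illegal
(5,1): flips 1 -> legal
(5,2): flips 2 -> legal
(5,3): no bracket -> illegal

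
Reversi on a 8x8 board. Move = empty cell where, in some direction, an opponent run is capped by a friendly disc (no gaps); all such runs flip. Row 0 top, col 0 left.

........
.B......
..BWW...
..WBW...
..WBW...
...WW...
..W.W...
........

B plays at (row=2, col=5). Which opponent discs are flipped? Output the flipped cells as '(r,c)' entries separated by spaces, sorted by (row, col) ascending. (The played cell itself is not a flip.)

Answer: (2,3) (2,4) (3,4)

Derivation:
Dir NW: first cell '.' (not opp) -> no flip
Dir N: first cell '.' (not opp) -> no flip
Dir NE: first cell '.' (not opp) -> no flip
Dir W: opp run (2,4) (2,3) capped by B -> flip
Dir E: first cell '.' (not opp) -> no flip
Dir SW: opp run (3,4) capped by B -> flip
Dir S: first cell '.' (not opp) -> no flip
Dir SE: first cell '.' (not opp) -> no flip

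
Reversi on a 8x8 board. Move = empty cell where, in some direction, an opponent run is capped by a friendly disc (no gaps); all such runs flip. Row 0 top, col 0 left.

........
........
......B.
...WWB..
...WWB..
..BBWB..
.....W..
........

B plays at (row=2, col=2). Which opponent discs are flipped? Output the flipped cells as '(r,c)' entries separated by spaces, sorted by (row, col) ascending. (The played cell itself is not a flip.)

Dir NW: first cell '.' (not opp) -> no flip
Dir N: first cell '.' (not opp) -> no flip
Dir NE: first cell '.' (not opp) -> no flip
Dir W: first cell '.' (not opp) -> no flip
Dir E: first cell '.' (not opp) -> no flip
Dir SW: first cell '.' (not opp) -> no flip
Dir S: first cell '.' (not opp) -> no flip
Dir SE: opp run (3,3) (4,4) capped by B -> flip

Answer: (3,3) (4,4)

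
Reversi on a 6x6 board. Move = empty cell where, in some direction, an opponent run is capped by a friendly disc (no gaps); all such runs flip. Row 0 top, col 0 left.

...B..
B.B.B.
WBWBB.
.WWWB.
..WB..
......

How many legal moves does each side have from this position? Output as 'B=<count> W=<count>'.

Answer: B=4 W=11

Derivation:
-- B to move --
(1,1): no bracket -> illegal
(1,3): no bracket -> illegal
(3,0): flips 4 -> legal
(4,0): no bracket -> illegal
(4,1): flips 3 -> legal
(4,4): no bracket -> illegal
(5,1): flips 2 -> legal
(5,2): flips 3 -> legal
(5,3): no bracket -> illegal
B mobility = 4
-- W to move --
(0,0): flips 1 -> legal
(0,1): no bracket -> illegal
(0,2): flips 1 -> legal
(0,4): no bracket -> illegal
(0,5): flips 2 -> legal
(1,1): flips 1 -> legal
(1,3): flips 1 -> legal
(1,5): flips 1 -> legal
(2,5): flips 2 -> legal
(3,0): no bracket -> illegal
(3,5): flips 1 -> legal
(4,4): flips 1 -> legal
(4,5): no bracket -> illegal
(5,2): no bracket -> illegal
(5,3): flips 1 -> legal
(5,4): flips 1 -> legal
W mobility = 11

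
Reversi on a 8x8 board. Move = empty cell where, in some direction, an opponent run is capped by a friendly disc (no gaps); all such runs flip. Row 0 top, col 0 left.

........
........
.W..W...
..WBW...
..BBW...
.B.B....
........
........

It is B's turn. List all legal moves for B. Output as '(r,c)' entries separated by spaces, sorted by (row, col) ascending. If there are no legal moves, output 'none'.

(1,0): flips 2 -> legal
(1,1): no bracket -> illegal
(1,2): no bracket -> illegal
(1,3): no bracket -> illegal
(1,4): no bracket -> illegal
(1,5): flips 1 -> legal
(2,0): no bracket -> illegal
(2,2): flips 1 -> legal
(2,3): no bracket -> illegal
(2,5): flips 1 -> legal
(3,0): no bracket -> illegal
(3,1): flips 1 -> legal
(3,5): flips 2 -> legal
(4,1): no bracket -> illegal
(4,5): flips 1 -> legal
(5,4): no bracket -> illegal
(5,5): flips 1 -> legal

Answer: (1,0) (1,5) (2,2) (2,5) (3,1) (3,5) (4,5) (5,5)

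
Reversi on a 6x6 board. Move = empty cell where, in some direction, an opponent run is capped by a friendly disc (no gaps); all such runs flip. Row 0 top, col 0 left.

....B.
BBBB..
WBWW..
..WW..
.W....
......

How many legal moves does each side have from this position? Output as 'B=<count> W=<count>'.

Answer: B=7 W=4

Derivation:
-- B to move --
(1,4): no bracket -> illegal
(2,4): flips 2 -> legal
(3,0): flips 1 -> legal
(3,1): flips 1 -> legal
(3,4): flips 1 -> legal
(4,0): no bracket -> illegal
(4,2): flips 2 -> legal
(4,3): flips 3 -> legal
(4,4): flips 2 -> legal
(5,0): no bracket -> illegal
(5,1): no bracket -> illegal
(5,2): no bracket -> illegal
B mobility = 7
-- W to move --
(0,0): flips 2 -> legal
(0,1): flips 1 -> legal
(0,2): flips 2 -> legal
(0,3): flips 1 -> legal
(0,5): no bracket -> illegal
(1,4): no bracket -> illegal
(1,5): no bracket -> illegal
(2,4): no bracket -> illegal
(3,0): no bracket -> illegal
(3,1): no bracket -> illegal
W mobility = 4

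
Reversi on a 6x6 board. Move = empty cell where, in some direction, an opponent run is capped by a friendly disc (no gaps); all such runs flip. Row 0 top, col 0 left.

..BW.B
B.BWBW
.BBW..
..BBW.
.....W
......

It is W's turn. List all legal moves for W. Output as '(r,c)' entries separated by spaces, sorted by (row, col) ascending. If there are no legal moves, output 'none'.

Answer: (0,1) (1,1) (2,0) (2,5) (3,0) (3,1) (4,1) (4,3)

Derivation:
(0,0): no bracket -> illegal
(0,1): flips 2 -> legal
(0,4): no bracket -> illegal
(1,1): flips 1 -> legal
(2,0): flips 2 -> legal
(2,4): no bracket -> illegal
(2,5): flips 1 -> legal
(3,0): flips 2 -> legal
(3,1): flips 3 -> legal
(4,1): flips 1 -> legal
(4,2): no bracket -> illegal
(4,3): flips 1 -> legal
(4,4): no bracket -> illegal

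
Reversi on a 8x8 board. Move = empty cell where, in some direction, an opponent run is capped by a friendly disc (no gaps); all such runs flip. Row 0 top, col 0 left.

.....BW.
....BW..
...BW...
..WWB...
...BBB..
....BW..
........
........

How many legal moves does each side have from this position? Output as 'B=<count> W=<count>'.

-- B to move --
(0,4): no bracket -> illegal
(0,7): flips 1 -> legal
(1,3): no bracket -> illegal
(1,6): flips 1 -> legal
(1,7): no bracket -> illegal
(2,1): flips 1 -> legal
(2,2): flips 1 -> legal
(2,5): flips 2 -> legal
(2,6): no bracket -> illegal
(3,1): flips 2 -> legal
(3,5): no bracket -> illegal
(4,1): flips 1 -> legal
(4,2): no bracket -> illegal
(4,6): no bracket -> illegal
(5,6): flips 1 -> legal
(6,4): no bracket -> illegal
(6,5): flips 1 -> legal
(6,6): flips 1 -> legal
B mobility = 10
-- W to move --
(0,3): no bracket -> illegal
(0,4): flips 2 -> legal
(1,2): no bracket -> illegal
(1,3): flips 2 -> legal
(1,6): no bracket -> illegal
(2,2): flips 1 -> legal
(2,5): no bracket -> illegal
(3,5): flips 2 -> legal
(3,6): no bracket -> illegal
(4,2): no bracket -> illegal
(4,6): no bracket -> illegal
(5,2): no bracket -> illegal
(5,3): flips 2 -> legal
(5,6): no bracket -> illegal
(6,3): no bracket -> illegal
(6,4): flips 3 -> legal
(6,5): flips 2 -> legal
W mobility = 7

Answer: B=10 W=7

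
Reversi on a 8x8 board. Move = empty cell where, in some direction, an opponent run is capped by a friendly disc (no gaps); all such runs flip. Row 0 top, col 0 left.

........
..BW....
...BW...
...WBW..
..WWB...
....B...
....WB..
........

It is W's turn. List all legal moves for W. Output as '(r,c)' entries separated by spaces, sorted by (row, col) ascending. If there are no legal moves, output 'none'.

(0,1): no bracket -> illegal
(0,2): no bracket -> illegal
(0,3): no bracket -> illegal
(1,1): flips 1 -> legal
(1,4): no bracket -> illegal
(2,1): no bracket -> illegal
(2,2): flips 1 -> legal
(2,5): flips 1 -> legal
(3,2): no bracket -> illegal
(4,5): flips 1 -> legal
(5,3): flips 1 -> legal
(5,5): flips 1 -> legal
(5,6): no bracket -> illegal
(6,3): no bracket -> illegal
(6,6): flips 1 -> legal
(7,4): no bracket -> illegal
(7,5): no bracket -> illegal
(7,6): flips 2 -> legal

Answer: (1,1) (2,2) (2,5) (4,5) (5,3) (5,5) (6,6) (7,6)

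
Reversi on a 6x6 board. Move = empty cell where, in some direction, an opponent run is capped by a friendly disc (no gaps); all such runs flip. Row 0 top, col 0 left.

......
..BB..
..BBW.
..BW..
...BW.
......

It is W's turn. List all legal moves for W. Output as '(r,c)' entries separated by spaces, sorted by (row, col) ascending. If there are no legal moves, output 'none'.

(0,1): no bracket -> illegal
(0,2): flips 1 -> legal
(0,3): flips 2 -> legal
(0,4): no bracket -> illegal
(1,1): flips 1 -> legal
(1,4): no bracket -> illegal
(2,1): flips 2 -> legal
(3,1): flips 1 -> legal
(3,4): no bracket -> illegal
(4,1): no bracket -> illegal
(4,2): flips 1 -> legal
(5,2): no bracket -> illegal
(5,3): flips 1 -> legal
(5,4): no bracket -> illegal

Answer: (0,2) (0,3) (1,1) (2,1) (3,1) (4,2) (5,3)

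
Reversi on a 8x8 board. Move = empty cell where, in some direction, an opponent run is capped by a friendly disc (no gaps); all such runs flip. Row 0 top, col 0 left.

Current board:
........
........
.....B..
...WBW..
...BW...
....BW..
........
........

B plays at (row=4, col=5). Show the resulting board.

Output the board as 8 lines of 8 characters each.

Answer: ........
........
.....B..
...WBB..
...BBB..
....BW..
........
........

Derivation:
Place B at (4,5); scan 8 dirs for brackets.
Dir NW: first cell 'B' (not opp) -> no flip
Dir N: opp run (3,5) capped by B -> flip
Dir NE: first cell '.' (not opp) -> no flip
Dir W: opp run (4,4) capped by B -> flip
Dir E: first cell '.' (not opp) -> no flip
Dir SW: first cell 'B' (not opp) -> no flip
Dir S: opp run (5,5), next='.' -> no flip
Dir SE: first cell '.' (not opp) -> no flip
All flips: (3,5) (4,4)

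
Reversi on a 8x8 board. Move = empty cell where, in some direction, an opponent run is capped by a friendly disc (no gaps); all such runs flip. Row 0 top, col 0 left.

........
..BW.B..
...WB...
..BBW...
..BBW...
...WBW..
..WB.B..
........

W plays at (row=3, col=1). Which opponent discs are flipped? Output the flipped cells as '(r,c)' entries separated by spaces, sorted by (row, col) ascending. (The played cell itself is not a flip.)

Answer: (3,2) (3,3) (4,2)

Derivation:
Dir NW: first cell '.' (not opp) -> no flip
Dir N: first cell '.' (not opp) -> no flip
Dir NE: first cell '.' (not opp) -> no flip
Dir W: first cell '.' (not opp) -> no flip
Dir E: opp run (3,2) (3,3) capped by W -> flip
Dir SW: first cell '.' (not opp) -> no flip
Dir S: first cell '.' (not opp) -> no flip
Dir SE: opp run (4,2) capped by W -> flip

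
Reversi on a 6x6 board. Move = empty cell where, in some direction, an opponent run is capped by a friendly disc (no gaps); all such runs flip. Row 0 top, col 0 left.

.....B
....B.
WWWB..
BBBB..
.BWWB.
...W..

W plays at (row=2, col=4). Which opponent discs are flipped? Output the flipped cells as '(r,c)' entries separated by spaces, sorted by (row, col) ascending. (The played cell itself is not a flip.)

Answer: (2,3) (3,3)

Derivation:
Dir NW: first cell '.' (not opp) -> no flip
Dir N: opp run (1,4), next='.' -> no flip
Dir NE: first cell '.' (not opp) -> no flip
Dir W: opp run (2,3) capped by W -> flip
Dir E: first cell '.' (not opp) -> no flip
Dir SW: opp run (3,3) capped by W -> flip
Dir S: first cell '.' (not opp) -> no flip
Dir SE: first cell '.' (not opp) -> no flip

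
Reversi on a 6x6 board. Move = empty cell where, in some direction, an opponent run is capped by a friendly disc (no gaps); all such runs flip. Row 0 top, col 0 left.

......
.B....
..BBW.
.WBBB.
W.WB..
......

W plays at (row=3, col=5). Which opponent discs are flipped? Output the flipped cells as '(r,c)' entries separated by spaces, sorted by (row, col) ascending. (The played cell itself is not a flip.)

Dir NW: first cell 'W' (not opp) -> no flip
Dir N: first cell '.' (not opp) -> no flip
Dir NE: edge -> no flip
Dir W: opp run (3,4) (3,3) (3,2) capped by W -> flip
Dir E: edge -> no flip
Dir SW: first cell '.' (not opp) -> no flip
Dir S: first cell '.' (not opp) -> no flip
Dir SE: edge -> no flip

Answer: (3,2) (3,3) (3,4)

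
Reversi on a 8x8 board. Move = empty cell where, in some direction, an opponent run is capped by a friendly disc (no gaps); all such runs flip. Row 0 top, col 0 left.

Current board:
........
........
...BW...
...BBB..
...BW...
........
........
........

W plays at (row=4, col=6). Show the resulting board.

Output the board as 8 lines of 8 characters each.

Answer: ........
........
...BW...
...BBW..
...BW.W.
........
........
........

Derivation:
Place W at (4,6); scan 8 dirs for brackets.
Dir NW: opp run (3,5) capped by W -> flip
Dir N: first cell '.' (not opp) -> no flip
Dir NE: first cell '.' (not opp) -> no flip
Dir W: first cell '.' (not opp) -> no flip
Dir E: first cell '.' (not opp) -> no flip
Dir SW: first cell '.' (not opp) -> no flip
Dir S: first cell '.' (not opp) -> no flip
Dir SE: first cell '.' (not opp) -> no flip
All flips: (3,5)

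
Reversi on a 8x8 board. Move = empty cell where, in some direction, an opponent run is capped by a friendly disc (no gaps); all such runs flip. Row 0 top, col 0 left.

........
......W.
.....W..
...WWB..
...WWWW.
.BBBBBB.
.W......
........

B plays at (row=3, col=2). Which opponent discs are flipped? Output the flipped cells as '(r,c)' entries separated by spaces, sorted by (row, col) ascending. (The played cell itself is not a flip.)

Answer: (3,3) (3,4) (4,3)

Derivation:
Dir NW: first cell '.' (not opp) -> no flip
Dir N: first cell '.' (not opp) -> no flip
Dir NE: first cell '.' (not opp) -> no flip
Dir W: first cell '.' (not opp) -> no flip
Dir E: opp run (3,3) (3,4) capped by B -> flip
Dir SW: first cell '.' (not opp) -> no flip
Dir S: first cell '.' (not opp) -> no flip
Dir SE: opp run (4,3) capped by B -> flip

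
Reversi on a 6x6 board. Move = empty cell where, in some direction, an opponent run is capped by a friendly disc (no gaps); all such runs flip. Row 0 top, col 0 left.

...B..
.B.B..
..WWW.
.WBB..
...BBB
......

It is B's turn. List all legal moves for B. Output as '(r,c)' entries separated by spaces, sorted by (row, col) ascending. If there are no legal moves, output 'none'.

Answer: (1,2) (1,4) (1,5) (3,0) (3,5) (4,0)

Derivation:
(1,2): flips 1 -> legal
(1,4): flips 1 -> legal
(1,5): flips 1 -> legal
(2,0): no bracket -> illegal
(2,1): no bracket -> illegal
(2,5): no bracket -> illegal
(3,0): flips 1 -> legal
(3,4): no bracket -> illegal
(3,5): flips 1 -> legal
(4,0): flips 2 -> legal
(4,1): no bracket -> illegal
(4,2): no bracket -> illegal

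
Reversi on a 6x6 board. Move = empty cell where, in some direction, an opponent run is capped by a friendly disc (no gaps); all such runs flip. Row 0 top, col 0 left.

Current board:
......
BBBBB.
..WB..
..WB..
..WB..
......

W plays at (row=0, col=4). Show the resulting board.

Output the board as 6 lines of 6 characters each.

Place W at (0,4); scan 8 dirs for brackets.
Dir NW: edge -> no flip
Dir N: edge -> no flip
Dir NE: edge -> no flip
Dir W: first cell '.' (not opp) -> no flip
Dir E: first cell '.' (not opp) -> no flip
Dir SW: opp run (1,3) capped by W -> flip
Dir S: opp run (1,4), next='.' -> no flip
Dir SE: first cell '.' (not opp) -> no flip
All flips: (1,3)

Answer: ....W.
BBBWB.
..WB..
..WB..
..WB..
......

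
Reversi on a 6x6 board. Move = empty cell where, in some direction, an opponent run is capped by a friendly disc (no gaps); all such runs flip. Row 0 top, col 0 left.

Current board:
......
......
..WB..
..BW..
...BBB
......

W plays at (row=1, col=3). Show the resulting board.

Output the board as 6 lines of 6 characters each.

Place W at (1,3); scan 8 dirs for brackets.
Dir NW: first cell '.' (not opp) -> no flip
Dir N: first cell '.' (not opp) -> no flip
Dir NE: first cell '.' (not opp) -> no flip
Dir W: first cell '.' (not opp) -> no flip
Dir E: first cell '.' (not opp) -> no flip
Dir SW: first cell 'W' (not opp) -> no flip
Dir S: opp run (2,3) capped by W -> flip
Dir SE: first cell '.' (not opp) -> no flip
All flips: (2,3)

Answer: ......
...W..
..WW..
..BW..
...BBB
......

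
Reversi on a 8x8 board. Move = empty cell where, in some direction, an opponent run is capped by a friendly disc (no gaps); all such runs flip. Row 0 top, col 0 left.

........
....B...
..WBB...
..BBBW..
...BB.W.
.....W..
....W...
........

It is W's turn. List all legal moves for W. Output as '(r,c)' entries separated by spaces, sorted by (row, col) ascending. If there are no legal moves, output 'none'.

Answer: (1,3) (2,5) (3,1) (4,2) (5,3)

Derivation:
(0,3): no bracket -> illegal
(0,4): no bracket -> illegal
(0,5): no bracket -> illegal
(1,2): no bracket -> illegal
(1,3): flips 1 -> legal
(1,5): no bracket -> illegal
(2,1): no bracket -> illegal
(2,5): flips 2 -> legal
(3,1): flips 3 -> legal
(4,1): no bracket -> illegal
(4,2): flips 1 -> legal
(4,5): no bracket -> illegal
(5,2): no bracket -> illegal
(5,3): flips 1 -> legal
(5,4): no bracket -> illegal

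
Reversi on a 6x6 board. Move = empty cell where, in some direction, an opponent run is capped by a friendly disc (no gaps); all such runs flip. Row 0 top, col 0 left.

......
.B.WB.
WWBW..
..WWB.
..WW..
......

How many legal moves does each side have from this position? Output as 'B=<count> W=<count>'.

-- B to move --
(0,2): no bracket -> illegal
(0,3): no bracket -> illegal
(0,4): flips 1 -> legal
(1,0): no bracket -> illegal
(1,2): flips 2 -> legal
(2,4): flips 1 -> legal
(3,0): no bracket -> illegal
(3,1): flips 3 -> legal
(4,1): flips 2 -> legal
(4,4): flips 1 -> legal
(5,1): no bracket -> illegal
(5,2): flips 3 -> legal
(5,3): no bracket -> illegal
(5,4): no bracket -> illegal
B mobility = 7
-- W to move --
(0,0): flips 2 -> legal
(0,1): flips 1 -> legal
(0,2): flips 1 -> legal
(0,3): no bracket -> illegal
(0,4): no bracket -> illegal
(0,5): flips 1 -> legal
(1,0): no bracket -> illegal
(1,2): flips 1 -> legal
(1,5): flips 1 -> legal
(2,4): no bracket -> illegal
(2,5): flips 1 -> legal
(3,1): flips 1 -> legal
(3,5): flips 1 -> legal
(4,4): no bracket -> illegal
(4,5): flips 1 -> legal
W mobility = 10

Answer: B=7 W=10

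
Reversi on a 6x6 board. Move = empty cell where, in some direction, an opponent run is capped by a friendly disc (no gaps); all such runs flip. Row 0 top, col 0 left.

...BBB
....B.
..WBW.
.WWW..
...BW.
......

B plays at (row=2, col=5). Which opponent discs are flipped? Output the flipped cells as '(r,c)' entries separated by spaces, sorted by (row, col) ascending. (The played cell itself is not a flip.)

Answer: (2,4)

Derivation:
Dir NW: first cell 'B' (not opp) -> no flip
Dir N: first cell '.' (not opp) -> no flip
Dir NE: edge -> no flip
Dir W: opp run (2,4) capped by B -> flip
Dir E: edge -> no flip
Dir SW: first cell '.' (not opp) -> no flip
Dir S: first cell '.' (not opp) -> no flip
Dir SE: edge -> no flip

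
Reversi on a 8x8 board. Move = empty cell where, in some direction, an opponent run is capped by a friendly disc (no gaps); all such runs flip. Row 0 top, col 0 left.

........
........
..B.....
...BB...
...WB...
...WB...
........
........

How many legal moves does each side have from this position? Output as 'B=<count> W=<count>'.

-- B to move --
(3,2): flips 1 -> legal
(4,2): flips 1 -> legal
(5,2): flips 2 -> legal
(6,2): flips 1 -> legal
(6,3): flips 2 -> legal
(6,4): no bracket -> illegal
B mobility = 5
-- W to move --
(1,1): no bracket -> illegal
(1,2): no bracket -> illegal
(1,3): no bracket -> illegal
(2,1): no bracket -> illegal
(2,3): flips 1 -> legal
(2,4): no bracket -> illegal
(2,5): flips 1 -> legal
(3,1): no bracket -> illegal
(3,2): no bracket -> illegal
(3,5): flips 1 -> legal
(4,2): no bracket -> illegal
(4,5): flips 1 -> legal
(5,5): flips 1 -> legal
(6,3): no bracket -> illegal
(6,4): no bracket -> illegal
(6,5): flips 1 -> legal
W mobility = 6

Answer: B=5 W=6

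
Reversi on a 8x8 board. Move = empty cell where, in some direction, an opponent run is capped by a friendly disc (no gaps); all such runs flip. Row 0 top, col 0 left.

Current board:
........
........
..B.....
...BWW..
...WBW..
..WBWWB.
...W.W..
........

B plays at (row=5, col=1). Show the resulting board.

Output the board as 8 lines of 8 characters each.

Place B at (5,1); scan 8 dirs for brackets.
Dir NW: first cell '.' (not opp) -> no flip
Dir N: first cell '.' (not opp) -> no flip
Dir NE: first cell '.' (not opp) -> no flip
Dir W: first cell '.' (not opp) -> no flip
Dir E: opp run (5,2) capped by B -> flip
Dir SW: first cell '.' (not opp) -> no flip
Dir S: first cell '.' (not opp) -> no flip
Dir SE: first cell '.' (not opp) -> no flip
All flips: (5,2)

Answer: ........
........
..B.....
...BWW..
...WBW..
.BBBWWB.
...W.W..
........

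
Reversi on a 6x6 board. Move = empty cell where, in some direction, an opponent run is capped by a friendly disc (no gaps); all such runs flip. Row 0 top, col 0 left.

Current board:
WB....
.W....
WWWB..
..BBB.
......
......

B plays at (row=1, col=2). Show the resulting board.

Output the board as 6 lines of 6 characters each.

Place B at (1,2); scan 8 dirs for brackets.
Dir NW: first cell 'B' (not opp) -> no flip
Dir N: first cell '.' (not opp) -> no flip
Dir NE: first cell '.' (not opp) -> no flip
Dir W: opp run (1,1), next='.' -> no flip
Dir E: first cell '.' (not opp) -> no flip
Dir SW: opp run (2,1), next='.' -> no flip
Dir S: opp run (2,2) capped by B -> flip
Dir SE: first cell 'B' (not opp) -> no flip
All flips: (2,2)

Answer: WB....
.WB...
WWBB..
..BBB.
......
......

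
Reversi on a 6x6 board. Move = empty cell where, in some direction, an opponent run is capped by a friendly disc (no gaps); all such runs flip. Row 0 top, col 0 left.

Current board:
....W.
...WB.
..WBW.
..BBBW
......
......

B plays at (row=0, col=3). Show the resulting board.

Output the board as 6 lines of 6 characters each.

Place B at (0,3); scan 8 dirs for brackets.
Dir NW: edge -> no flip
Dir N: edge -> no flip
Dir NE: edge -> no flip
Dir W: first cell '.' (not opp) -> no flip
Dir E: opp run (0,4), next='.' -> no flip
Dir SW: first cell '.' (not opp) -> no flip
Dir S: opp run (1,3) capped by B -> flip
Dir SE: first cell 'B' (not opp) -> no flip
All flips: (1,3)

Answer: ...BW.
...BB.
..WBW.
..BBBW
......
......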